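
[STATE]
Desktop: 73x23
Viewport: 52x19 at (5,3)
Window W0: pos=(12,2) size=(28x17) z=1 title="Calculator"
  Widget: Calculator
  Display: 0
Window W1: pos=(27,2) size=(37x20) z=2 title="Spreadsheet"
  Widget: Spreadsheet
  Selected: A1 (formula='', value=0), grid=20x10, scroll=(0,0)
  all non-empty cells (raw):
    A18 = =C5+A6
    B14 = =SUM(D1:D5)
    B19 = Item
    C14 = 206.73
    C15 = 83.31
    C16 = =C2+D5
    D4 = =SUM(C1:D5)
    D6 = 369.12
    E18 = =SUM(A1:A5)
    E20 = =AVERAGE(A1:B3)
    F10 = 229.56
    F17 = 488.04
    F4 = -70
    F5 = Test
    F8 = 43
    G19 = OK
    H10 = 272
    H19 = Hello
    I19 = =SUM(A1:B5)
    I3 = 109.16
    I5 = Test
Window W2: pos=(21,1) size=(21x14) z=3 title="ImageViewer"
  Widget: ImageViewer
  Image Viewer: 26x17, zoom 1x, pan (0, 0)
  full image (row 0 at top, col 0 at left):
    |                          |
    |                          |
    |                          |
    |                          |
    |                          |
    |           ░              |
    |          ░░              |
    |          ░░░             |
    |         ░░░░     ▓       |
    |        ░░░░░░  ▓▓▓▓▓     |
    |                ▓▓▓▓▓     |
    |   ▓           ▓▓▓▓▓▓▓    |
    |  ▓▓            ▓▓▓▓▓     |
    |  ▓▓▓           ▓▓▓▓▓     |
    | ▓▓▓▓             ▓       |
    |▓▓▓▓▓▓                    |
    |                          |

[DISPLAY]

       ┃ Calcula┠───────────────────┨               
       ┠────────┃                   ┃───────────────
       ┃        ┃                   ┃               
       ┃┌───┬───┃                   ┃ B       C     
       ┃│ 7 │ 8 ┃                   ┃---------------
       ┃├───┼───┃                   ┃     0       0 
       ┃│ 4 │ 5 ┃           ░       ┃     0       0 
       ┃├───┼───┃          ░░       ┃     0       0 
       ┃│ 1 │ 2 ┃          ░░░      ┃     0       0#
       ┃├───┼───┃         ░░░░     ▓┃     0       0 
       ┃│ 0 │ . ┃        ░░░░░░  ▓▓▓┃     0       0 
       ┃├───┼───┗━━━━━━━━━━━━━━━━━━━┛     0       0 
       ┃│ C │ MC│ MR│ ┃  8        0       0       0 
       ┃└───┴───┴───┴─┃  9        0       0       0 
       ┃              ┃ 10        0       0       0 
       ┗━━━━━━━━━━━━━━┃ 11        0       0       0 
                      ┃ 12        0       0       0 
                      ┃ 13        0       0       0 
                      ┗━━━━━━━━━━━━━━━━━━━━━━━━━━━━━


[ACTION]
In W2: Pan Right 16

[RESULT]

       ┃ Calcula┠───────────────────┨               
       ┠────────┃                   ┃───────────────
       ┃        ┃                   ┃               
       ┃┌───┬───┃                   ┃ B       C     
       ┃│ 7 │ 8 ┃                   ┃---------------
       ┃├───┼───┃                   ┃     0       0 
       ┃│ 4 │ 5 ┃                   ┃     0       0 
       ┃├───┼───┃                   ┃     0       0 
       ┃│ 1 │ 2 ┃                   ┃     0       0#
       ┃├───┼───┃  ▓                ┃     0       0 
       ┃│ 0 │ . ┃▓▓▓▓▓              ┃     0       0 
       ┃├───┼───┗━━━━━━━━━━━━━━━━━━━┛     0       0 
       ┃│ C │ MC│ MR│ ┃  8        0       0       0 
       ┃└───┴───┴───┴─┃  9        0       0       0 
       ┃              ┃ 10        0       0       0 
       ┗━━━━━━━━━━━━━━┃ 11        0       0       0 
                      ┃ 12        0       0       0 
                      ┃ 13        0       0       0 
                      ┗━━━━━━━━━━━━━━━━━━━━━━━━━━━━━


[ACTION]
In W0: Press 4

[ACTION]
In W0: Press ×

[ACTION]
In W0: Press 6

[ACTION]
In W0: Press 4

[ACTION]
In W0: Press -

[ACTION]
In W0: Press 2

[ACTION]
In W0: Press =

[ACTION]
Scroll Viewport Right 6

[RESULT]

 ┃ Calcula┠───────────────────┨                     
 ┠────────┃                   ┃─────────────────────
 ┃        ┃                   ┃                     
 ┃┌───┬───┃                   ┃ B       C       D   
 ┃│ 7 │ 8 ┃                   ┃---------------------
 ┃├───┼───┃                   ┃     0       0       
 ┃│ 4 │ 5 ┃                   ┃     0       0       
 ┃├───┼───┃                   ┃     0       0       
 ┃│ 1 │ 2 ┃                   ┃     0       0#CIRC! 
 ┃├───┼───┃  ▓                ┃     0       0       
 ┃│ 0 │ . ┃▓▓▓▓▓              ┃     0       0  369.1
 ┃├───┼───┗━━━━━━━━━━━━━━━━━━━┛     0       0       
 ┃│ C │ MC│ MR│ ┃  8        0       0       0       
 ┃└───┴───┴───┴─┃  9        0       0       0       
 ┃              ┃ 10        0       0       0       
 ┗━━━━━━━━━━━━━━┃ 11        0       0       0       
                ┃ 12        0       0       0       
                ┃ 13        0       0       0       
                ┗━━━━━━━━━━━━━━━━━━━━━━━━━━━━━━━━━━━


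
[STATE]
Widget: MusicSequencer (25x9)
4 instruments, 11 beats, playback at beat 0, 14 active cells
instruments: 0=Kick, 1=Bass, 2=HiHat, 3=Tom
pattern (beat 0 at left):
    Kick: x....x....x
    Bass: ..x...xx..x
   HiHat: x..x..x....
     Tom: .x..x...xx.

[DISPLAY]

      ▼1234567890        
  Kick█····█····█        
  Bass··█···██··█        
 HiHat█··█··█····        
   Tom·█··█···██·        
                         
                         
                         
                         


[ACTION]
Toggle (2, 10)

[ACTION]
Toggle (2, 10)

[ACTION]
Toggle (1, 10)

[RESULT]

      ▼1234567890        
  Kick█····█····█        
  Bass··█···██···        
 HiHat█··█··█····        
   Tom·█··█···██·        
                         
                         
                         
                         


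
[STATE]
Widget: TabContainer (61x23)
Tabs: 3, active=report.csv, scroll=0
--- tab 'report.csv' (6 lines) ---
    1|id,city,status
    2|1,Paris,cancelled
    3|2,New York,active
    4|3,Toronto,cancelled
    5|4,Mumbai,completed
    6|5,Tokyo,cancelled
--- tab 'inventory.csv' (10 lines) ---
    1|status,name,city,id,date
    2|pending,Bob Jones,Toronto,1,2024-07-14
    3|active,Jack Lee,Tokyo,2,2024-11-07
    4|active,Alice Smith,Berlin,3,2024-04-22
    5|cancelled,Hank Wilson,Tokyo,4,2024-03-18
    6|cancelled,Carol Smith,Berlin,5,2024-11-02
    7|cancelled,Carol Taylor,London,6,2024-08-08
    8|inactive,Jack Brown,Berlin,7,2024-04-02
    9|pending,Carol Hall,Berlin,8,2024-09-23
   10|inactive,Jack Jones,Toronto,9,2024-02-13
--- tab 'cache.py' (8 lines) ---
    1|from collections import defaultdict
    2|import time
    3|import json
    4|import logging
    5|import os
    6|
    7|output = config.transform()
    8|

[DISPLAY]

[report.csv]│ inventory.csv │ cache.py                       
─────────────────────────────────────────────────────────────
id,city,status                                               
1,Paris,cancelled                                            
2,New York,active                                            
3,Toronto,cancelled                                          
4,Mumbai,completed                                           
5,Tokyo,cancelled                                            
                                                             
                                                             
                                                             
                                                             
                                                             
                                                             
                                                             
                                                             
                                                             
                                                             
                                                             
                                                             
                                                             
                                                             
                                                             


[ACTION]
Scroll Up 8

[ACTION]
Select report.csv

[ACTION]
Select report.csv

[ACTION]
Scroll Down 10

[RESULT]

[report.csv]│ inventory.csv │ cache.py                       
─────────────────────────────────────────────────────────────
5,Tokyo,cancelled                                            
                                                             
                                                             
                                                             
                                                             
                                                             
                                                             
                                                             
                                                             
                                                             
                                                             
                                                             
                                                             
                                                             
                                                             
                                                             
                                                             
                                                             
                                                             
                                                             
                                                             


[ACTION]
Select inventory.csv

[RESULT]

 report.csv │[inventory.csv]│ cache.py                       
─────────────────────────────────────────────────────────────
status,name,city,id,date                                     
pending,Bob Jones,Toronto,1,2024-07-14                       
active,Jack Lee,Tokyo,2,2024-11-07                           
active,Alice Smith,Berlin,3,2024-04-22                       
cancelled,Hank Wilson,Tokyo,4,2024-03-18                     
cancelled,Carol Smith,Berlin,5,2024-11-02                    
cancelled,Carol Taylor,London,6,2024-08-08                   
inactive,Jack Brown,Berlin,7,2024-04-02                      
pending,Carol Hall,Berlin,8,2024-09-23                       
inactive,Jack Jones,Toronto,9,2024-02-13                     
                                                             
                                                             
                                                             
                                                             
                                                             
                                                             
                                                             
                                                             
                                                             
                                                             
                                                             


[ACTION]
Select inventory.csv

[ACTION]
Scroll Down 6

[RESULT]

 report.csv │[inventory.csv]│ cache.py                       
─────────────────────────────────────────────────────────────
cancelled,Carol Taylor,London,6,2024-08-08                   
inactive,Jack Brown,Berlin,7,2024-04-02                      
pending,Carol Hall,Berlin,8,2024-09-23                       
inactive,Jack Jones,Toronto,9,2024-02-13                     
                                                             
                                                             
                                                             
                                                             
                                                             
                                                             
                                                             
                                                             
                                                             
                                                             
                                                             
                                                             
                                                             
                                                             
                                                             
                                                             
                                                             


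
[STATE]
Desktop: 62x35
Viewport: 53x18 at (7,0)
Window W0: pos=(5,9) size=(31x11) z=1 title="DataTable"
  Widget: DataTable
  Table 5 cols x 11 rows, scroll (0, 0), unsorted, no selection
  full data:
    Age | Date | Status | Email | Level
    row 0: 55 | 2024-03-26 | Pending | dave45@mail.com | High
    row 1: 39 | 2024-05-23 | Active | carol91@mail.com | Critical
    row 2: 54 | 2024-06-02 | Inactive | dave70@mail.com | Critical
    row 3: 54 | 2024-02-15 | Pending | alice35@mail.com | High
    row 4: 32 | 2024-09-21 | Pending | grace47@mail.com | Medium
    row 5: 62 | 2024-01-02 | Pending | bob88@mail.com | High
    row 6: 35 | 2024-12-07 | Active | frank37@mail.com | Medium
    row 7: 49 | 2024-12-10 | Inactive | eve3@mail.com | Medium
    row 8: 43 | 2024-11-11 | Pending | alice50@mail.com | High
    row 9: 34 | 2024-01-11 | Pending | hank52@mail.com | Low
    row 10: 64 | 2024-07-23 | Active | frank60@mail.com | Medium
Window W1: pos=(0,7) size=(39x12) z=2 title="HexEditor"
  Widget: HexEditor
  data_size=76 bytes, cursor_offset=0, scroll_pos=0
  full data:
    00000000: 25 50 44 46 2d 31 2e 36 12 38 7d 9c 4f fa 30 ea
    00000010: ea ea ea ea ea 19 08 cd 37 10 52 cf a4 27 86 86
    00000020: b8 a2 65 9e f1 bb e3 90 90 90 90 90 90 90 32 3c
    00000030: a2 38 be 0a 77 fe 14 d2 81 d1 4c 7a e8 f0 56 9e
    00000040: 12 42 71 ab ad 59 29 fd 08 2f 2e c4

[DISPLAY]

                                                     
                                                     
                                                     
                                                     
                                                     
                                                     
                                                     
━━━━━━━━━━━━━━━━━━━━━━━━━━━━━━━┓                     
itor                           ┃                     
───────────────────────────────┨                     
00  25 50 44 46 2d 31 2e 36  12┃                     
10  ea ea ea ea ea 19 08 cd  37┃                     
20  b8 a2 65 9e f1 bb e3 90  90┃                     
30  a2 38 be 0a 77 fe 14 d2  81┃                     
40  12 42 71 ab ad 59 29 fd  08┃                     
                               ┃                     
                               ┃                     
                               ┃                     


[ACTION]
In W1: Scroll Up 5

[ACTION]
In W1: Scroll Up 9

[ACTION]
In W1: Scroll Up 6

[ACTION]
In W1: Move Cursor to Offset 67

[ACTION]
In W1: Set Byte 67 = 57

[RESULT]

                                                     
                                                     
                                                     
                                                     
                                                     
                                                     
                                                     
━━━━━━━━━━━━━━━━━━━━━━━━━━━━━━━┓                     
itor                           ┃                     
───────────────────────────────┨                     
00  25 50 44 46 2d 31 2e 36  12┃                     
10  ea ea ea ea ea 19 08 cd  37┃                     
20  b8 a2 65 9e f1 bb e3 90  90┃                     
30  a2 38 be 0a 77 fe 14 d2  81┃                     
40  12 42 71 57 ad 59 29 fd  08┃                     
                               ┃                     
                               ┃                     
                               ┃                     


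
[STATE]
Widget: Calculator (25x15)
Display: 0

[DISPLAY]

                        0
┌───┬───┬───┬───┐        
│ 7 │ 8 │ 9 │ ÷ │        
├───┼───┼───┼───┤        
│ 4 │ 5 │ 6 │ × │        
├───┼───┼───┼───┤        
│ 1 │ 2 │ 3 │ - │        
├───┼───┼───┼───┤        
│ 0 │ . │ = │ + │        
├───┼───┼───┼───┤        
│ C │ MC│ MR│ M+│        
└───┴───┴───┴───┘        
                         
                         
                         


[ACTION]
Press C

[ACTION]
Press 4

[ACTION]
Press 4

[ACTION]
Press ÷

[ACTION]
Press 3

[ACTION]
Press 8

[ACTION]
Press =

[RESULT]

              1.157894737
┌───┬───┬───┬───┐        
│ 7 │ 8 │ 9 │ ÷ │        
├───┼───┼───┼───┤        
│ 4 │ 5 │ 6 │ × │        
├───┼───┼───┼───┤        
│ 1 │ 2 │ 3 │ - │        
├───┼───┼───┼───┤        
│ 0 │ . │ = │ + │        
├───┼───┼───┼───┤        
│ C │ MC│ MR│ M+│        
└───┴───┴───┴───┘        
                         
                         
                         


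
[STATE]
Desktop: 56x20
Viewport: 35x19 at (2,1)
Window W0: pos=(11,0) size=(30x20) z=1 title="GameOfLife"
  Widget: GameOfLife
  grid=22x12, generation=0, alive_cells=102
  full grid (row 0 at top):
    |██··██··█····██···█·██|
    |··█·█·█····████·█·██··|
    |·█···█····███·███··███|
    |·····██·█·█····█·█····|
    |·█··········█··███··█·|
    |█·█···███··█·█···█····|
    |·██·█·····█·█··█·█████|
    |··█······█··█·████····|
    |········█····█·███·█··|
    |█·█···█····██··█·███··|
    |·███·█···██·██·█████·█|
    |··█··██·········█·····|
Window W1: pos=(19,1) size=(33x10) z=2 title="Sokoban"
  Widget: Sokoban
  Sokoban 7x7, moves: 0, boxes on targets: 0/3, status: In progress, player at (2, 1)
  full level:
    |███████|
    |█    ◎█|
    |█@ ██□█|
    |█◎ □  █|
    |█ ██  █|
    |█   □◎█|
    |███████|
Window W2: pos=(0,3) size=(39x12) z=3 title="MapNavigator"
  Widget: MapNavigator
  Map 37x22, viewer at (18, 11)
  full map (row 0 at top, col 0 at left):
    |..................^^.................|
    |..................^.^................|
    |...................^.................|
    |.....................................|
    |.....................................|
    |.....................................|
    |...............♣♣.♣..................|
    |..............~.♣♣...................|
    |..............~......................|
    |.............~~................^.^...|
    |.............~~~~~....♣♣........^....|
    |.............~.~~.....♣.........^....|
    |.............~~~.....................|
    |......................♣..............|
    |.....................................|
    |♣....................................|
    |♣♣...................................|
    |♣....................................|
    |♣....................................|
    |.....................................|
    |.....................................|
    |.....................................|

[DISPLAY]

         ┃ GameOf┏━━━━━━━━━━━━━━━━━
         ┠───────┃ Sokoban         
━━━━━━━━━━━━━━━━━━━━━━━━━━━━━━━━━━━
MapNavigator                       
───────────────────────────────────
.............~.♣♣..................
.............~.....................
............~~................^.^..
............~~~~~....♣♣........^...
............~.~~.@...♣.........^...
............~~~....................
.....................♣.............
...................................
━━━━━━━━━━━━━━━━━━━━━━━━━━━━━━━━━━━
         ┃··█··██·········█·····   
         ┃                         
         ┃                         
         ┃                         
         ┗━━━━━━━━━━━━━━━━━━━━━━━━━


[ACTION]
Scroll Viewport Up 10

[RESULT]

         ┏━━━━━━━━━━━━━━━━━━━━━━━━━
         ┃ GameOf┏━━━━━━━━━━━━━━━━━
         ┠───────┃ Sokoban         
━━━━━━━━━━━━━━━━━━━━━━━━━━━━━━━━━━━
MapNavigator                       
───────────────────────────────────
.............~.♣♣..................
.............~.....................
............~~................^.^..
............~~~~~....♣♣........^...
............~.~~.@...♣.........^...
............~~~....................
.....................♣.............
...................................
━━━━━━━━━━━━━━━━━━━━━━━━━━━━━━━━━━━
         ┃··█··██·········█·····   
         ┃                         
         ┃                         
         ┃                         


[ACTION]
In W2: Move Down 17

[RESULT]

         ┏━━━━━━━━━━━━━━━━━━━━━━━━━
         ┃ GameOf┏━━━━━━━━━━━━━━━━━
         ┠───────┃ Sokoban         
━━━━━━━━━━━━━━━━━━━━━━━━━━━━━━━━━━━
MapNavigator                       
───────────────────────────────────
...................................
...................................
...................................
...................................
.................@.................
                                   
                                   
                                   
━━━━━━━━━━━━━━━━━━━━━━━━━━━━━━━━━━━
         ┃··█··██·········█·····   
         ┃                         
         ┃                         
         ┃                         


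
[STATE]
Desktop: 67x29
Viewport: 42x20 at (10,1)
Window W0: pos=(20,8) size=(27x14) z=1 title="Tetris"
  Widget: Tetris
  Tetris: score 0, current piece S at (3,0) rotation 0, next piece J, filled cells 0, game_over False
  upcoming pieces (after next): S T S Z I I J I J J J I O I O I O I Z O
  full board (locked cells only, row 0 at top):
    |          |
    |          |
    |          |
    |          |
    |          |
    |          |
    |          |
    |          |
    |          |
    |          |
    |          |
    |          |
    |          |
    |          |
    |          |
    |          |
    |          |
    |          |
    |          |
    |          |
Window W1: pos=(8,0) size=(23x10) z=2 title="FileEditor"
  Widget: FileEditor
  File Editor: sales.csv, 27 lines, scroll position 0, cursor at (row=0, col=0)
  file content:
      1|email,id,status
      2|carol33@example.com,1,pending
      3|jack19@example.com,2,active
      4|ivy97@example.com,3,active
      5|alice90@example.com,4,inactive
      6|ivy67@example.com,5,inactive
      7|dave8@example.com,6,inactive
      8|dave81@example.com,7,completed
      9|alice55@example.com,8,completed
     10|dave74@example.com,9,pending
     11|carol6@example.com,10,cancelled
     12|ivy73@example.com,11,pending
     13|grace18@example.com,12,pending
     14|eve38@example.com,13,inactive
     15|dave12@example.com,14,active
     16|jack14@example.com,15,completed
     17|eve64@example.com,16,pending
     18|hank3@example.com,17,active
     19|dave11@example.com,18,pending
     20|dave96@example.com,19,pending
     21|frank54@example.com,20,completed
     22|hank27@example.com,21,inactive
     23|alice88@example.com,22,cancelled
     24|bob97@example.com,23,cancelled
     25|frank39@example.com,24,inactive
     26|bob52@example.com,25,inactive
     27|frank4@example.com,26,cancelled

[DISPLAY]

FileEditor          ┃                     
────────────────────┨                     
mail,id,status     ▲┃                     
arol33@example.com,█┃                     
ack19@example.com,2░┃                     
vy97@example.com,3,░┃                     
lice90@example.com,░┃                     
vy67@example.com,5,▼┃━━━━━━━━━━━━━━━┓     
━━━━━━━━━━━━━━━━━━━━┛               ┃     
          ┠─────────────────────────┨     
          ┃          │Next:         ┃     
          ┃          │█             ┃     
          ┃          │███           ┃     
          ┃          │              ┃     
          ┃          │              ┃     
          ┃          │              ┃     
          ┃          │Score:        ┃     
          ┃          │0             ┃     
          ┃          │              ┃     
          ┃          │              ┃     


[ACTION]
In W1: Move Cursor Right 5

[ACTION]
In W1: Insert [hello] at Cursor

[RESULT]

FileEditor          ┃                     
────────────────────┨                     
mailhello█id,status▲┃                     
arol33@example.com,█┃                     
ack19@example.com,2░┃                     
vy97@example.com,3,░┃                     
lice90@example.com,░┃                     
vy67@example.com,5,▼┃━━━━━━━━━━━━━━━┓     
━━━━━━━━━━━━━━━━━━━━┛               ┃     
          ┠─────────────────────────┨     
          ┃          │Next:         ┃     
          ┃          │█             ┃     
          ┃          │███           ┃     
          ┃          │              ┃     
          ┃          │              ┃     
          ┃          │              ┃     
          ┃          │Score:        ┃     
          ┃          │0             ┃     
          ┃          │              ┃     
          ┃          │              ┃     


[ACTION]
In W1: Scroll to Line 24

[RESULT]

FileEditor          ┃                     
────────────────────┨                     
ank27@example.com,2▲┃                     
lice88@example.com,░┃                     
ob97@example.com,23░┃                     
rank39@example.com,░┃                     
ob52@example.com,25█┃                     
rank4@example.com,2▼┃━━━━━━━━━━━━━━━┓     
━━━━━━━━━━━━━━━━━━━━┛               ┃     
          ┠─────────────────────────┨     
          ┃          │Next:         ┃     
          ┃          │█             ┃     
          ┃          │███           ┃     
          ┃          │              ┃     
          ┃          │              ┃     
          ┃          │              ┃     
          ┃          │Score:        ┃     
          ┃          │0             ┃     
          ┃          │              ┃     
          ┃          │              ┃     


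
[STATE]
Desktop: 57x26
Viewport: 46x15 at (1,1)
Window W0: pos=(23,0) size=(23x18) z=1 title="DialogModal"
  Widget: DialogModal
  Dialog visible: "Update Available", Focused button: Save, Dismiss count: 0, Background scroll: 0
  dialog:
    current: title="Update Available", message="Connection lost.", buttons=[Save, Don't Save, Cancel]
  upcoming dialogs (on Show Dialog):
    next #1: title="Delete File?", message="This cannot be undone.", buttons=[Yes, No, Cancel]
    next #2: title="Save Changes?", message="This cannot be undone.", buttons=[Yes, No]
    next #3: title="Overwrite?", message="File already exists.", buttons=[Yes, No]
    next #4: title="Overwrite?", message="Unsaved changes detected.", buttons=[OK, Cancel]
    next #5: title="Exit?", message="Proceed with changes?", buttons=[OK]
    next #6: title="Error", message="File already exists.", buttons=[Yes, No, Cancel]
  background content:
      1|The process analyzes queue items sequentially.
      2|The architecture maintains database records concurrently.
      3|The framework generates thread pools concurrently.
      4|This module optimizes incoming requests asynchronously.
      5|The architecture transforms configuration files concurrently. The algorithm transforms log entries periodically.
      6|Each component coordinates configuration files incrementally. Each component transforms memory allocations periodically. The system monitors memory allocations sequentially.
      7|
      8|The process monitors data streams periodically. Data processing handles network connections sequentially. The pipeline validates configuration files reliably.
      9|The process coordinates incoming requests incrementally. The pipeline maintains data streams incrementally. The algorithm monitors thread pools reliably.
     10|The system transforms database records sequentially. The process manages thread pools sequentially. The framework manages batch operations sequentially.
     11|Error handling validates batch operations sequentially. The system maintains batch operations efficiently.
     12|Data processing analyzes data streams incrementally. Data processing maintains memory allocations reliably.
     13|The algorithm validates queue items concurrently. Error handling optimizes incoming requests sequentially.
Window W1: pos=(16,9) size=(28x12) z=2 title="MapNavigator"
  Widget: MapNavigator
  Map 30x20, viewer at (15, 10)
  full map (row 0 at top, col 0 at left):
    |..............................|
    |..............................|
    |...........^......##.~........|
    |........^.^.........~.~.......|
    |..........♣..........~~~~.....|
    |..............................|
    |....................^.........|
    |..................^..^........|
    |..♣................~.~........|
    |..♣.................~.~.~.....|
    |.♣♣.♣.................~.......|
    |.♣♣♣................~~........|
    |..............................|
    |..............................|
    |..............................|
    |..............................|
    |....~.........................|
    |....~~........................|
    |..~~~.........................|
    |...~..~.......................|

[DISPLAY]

                      ┃ DialogModal         ┃ 
                      ┠─────────────────────┨ 
                      ┃The process analyzes ┃ 
                      ┃The architecture main┃ 
                      ┃The framework generat┃ 
                      ┃This module optimizes┃ 
                      ┃Th┌───────────────┐an┃ 
                      ┃Ea│Update Availabl│di┃ 
               ┏━━━━━━━━━━━━━━━━━━━━━━━━━━┓ ┃ 
               ┃ MapNavigator             ┃ ┃ 
               ┠──────────────────────────┨t┃ 
               ┃..................^.......┃s┃ 
               ┃................^..^......┃a┃ 
               ┃♣................~.~......┃y┃ 
               ┃♣.................~.~.~...┃t┃ 


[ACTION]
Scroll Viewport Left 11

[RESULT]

                       ┃ DialogModal         ┃
                       ┠─────────────────────┨
                       ┃The process analyzes ┃
                       ┃The architecture main┃
                       ┃The framework generat┃
                       ┃This module optimizes┃
                       ┃Th┌───────────────┐an┃
                       ┃Ea│Update Availabl│di┃
                ┏━━━━━━━━━━━━━━━━━━━━━━━━━━┓ ┃
                ┃ MapNavigator             ┃ ┃
                ┠──────────────────────────┨t┃
                ┃..................^.......┃s┃
                ┃................^..^......┃a┃
                ┃♣................~.~......┃y┃
                ┃♣.................~.~.~...┃t┃


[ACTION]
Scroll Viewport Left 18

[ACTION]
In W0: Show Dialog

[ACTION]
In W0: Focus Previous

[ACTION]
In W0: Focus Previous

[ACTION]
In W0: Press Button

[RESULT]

                       ┃ DialogModal         ┃
                       ┠─────────────────────┨
                       ┃The process analyzes ┃
                       ┃The architecture main┃
                       ┃The framework generat┃
                       ┃This module optimizes┃
                       ┃The architecture tran┃
                       ┃Each component coordi┃
                ┏━━━━━━━━━━━━━━━━━━━━━━━━━━┓ ┃
                ┃ MapNavigator             ┃ ┃
                ┠──────────────────────────┨t┃
                ┃..................^.......┃s┃
                ┃................^..^......┃a┃
                ┃♣................~.~......┃y┃
                ┃♣.................~.~.~...┃t┃


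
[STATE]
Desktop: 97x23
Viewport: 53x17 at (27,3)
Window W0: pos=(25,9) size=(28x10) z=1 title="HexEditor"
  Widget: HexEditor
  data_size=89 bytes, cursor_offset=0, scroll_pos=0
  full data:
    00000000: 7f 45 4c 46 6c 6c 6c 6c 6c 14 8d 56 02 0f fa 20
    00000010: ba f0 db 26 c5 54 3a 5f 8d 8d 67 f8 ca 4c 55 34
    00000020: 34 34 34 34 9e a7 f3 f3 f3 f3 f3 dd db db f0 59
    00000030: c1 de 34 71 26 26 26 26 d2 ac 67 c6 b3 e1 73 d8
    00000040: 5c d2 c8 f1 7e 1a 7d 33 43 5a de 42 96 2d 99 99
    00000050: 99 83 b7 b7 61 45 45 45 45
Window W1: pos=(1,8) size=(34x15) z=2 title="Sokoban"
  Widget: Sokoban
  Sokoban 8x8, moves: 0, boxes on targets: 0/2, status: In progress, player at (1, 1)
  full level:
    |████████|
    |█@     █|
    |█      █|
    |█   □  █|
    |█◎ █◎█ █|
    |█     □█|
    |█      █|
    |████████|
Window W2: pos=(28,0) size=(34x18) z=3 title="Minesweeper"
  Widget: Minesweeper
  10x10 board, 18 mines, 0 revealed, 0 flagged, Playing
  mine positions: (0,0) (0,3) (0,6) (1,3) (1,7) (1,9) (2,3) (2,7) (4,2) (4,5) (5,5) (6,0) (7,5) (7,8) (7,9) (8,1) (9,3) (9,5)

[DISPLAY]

 ┃■■■■■■■■■■                      ┃                  
 ┃■■■■■■■■■■                      ┃                  
 ┃■■■■■■■■■■                      ┃                  
 ┃■■■■■■■■■■                      ┃                  
 ┃■■■■■■■■■■                      ┃                  
━┃■■■■■■■■■■                      ┃                  
 ┃■■■■■■■■■■                      ┃                  
─┃■■■■■■■■■■                      ┃                  
 ┃■■■■■■■■■■                      ┃                  
 ┃■■■■■■■■■■                      ┃                  
 ┃                                ┃                  
 ┃                                ┃                  
 ┃                                ┃                  
 ┃                                ┃                  
 ┗━━━━━━━━━━━━━━━━━━━━━━━━━━━━━━━━┛                  
       ┃━━━━━━━━━━━━━━━━━┛                           
       ┃                                             


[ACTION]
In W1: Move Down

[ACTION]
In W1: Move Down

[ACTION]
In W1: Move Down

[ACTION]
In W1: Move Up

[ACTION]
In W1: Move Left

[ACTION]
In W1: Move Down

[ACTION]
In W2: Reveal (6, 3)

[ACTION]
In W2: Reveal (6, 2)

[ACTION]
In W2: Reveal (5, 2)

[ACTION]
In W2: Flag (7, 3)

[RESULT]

 ┃■■■■■■■■■■                      ┃                  
 ┃■■■■■■■■■■                      ┃                  
 ┃■■■■■■■■■■                      ┃                  
 ┃■■■■■■■■■■                      ┃                  
 ┃■■■■■■■■■■                      ┃                  
━┃■2112■■■■■                      ┃                  
 ┃■1  2■■■■■                      ┃                  
─┃■21 1■■■■■                      ┃                  
 ┃■■213■■■■■                      ┃                  
 ┃■■■■■■■■■■                      ┃                  
 ┃                                ┃                  
 ┃                                ┃                  
 ┃                                ┃                  
 ┃                                ┃                  
 ┗━━━━━━━━━━━━━━━━━━━━━━━━━━━━━━━━┛                  
       ┃━━━━━━━━━━━━━━━━━┛                           
       ┃                                             
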